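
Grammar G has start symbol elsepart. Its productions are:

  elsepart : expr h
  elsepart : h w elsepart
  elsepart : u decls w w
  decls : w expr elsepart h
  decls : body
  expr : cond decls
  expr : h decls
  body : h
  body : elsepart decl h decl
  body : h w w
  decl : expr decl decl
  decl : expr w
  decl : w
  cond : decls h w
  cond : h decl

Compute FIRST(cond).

{ h, u, w }

From cond : decls h w: add FIRST(decls) = { h, u, w }.
cond : h decl contributes {h}.
Union: FIRST(cond) = { h, u, w }.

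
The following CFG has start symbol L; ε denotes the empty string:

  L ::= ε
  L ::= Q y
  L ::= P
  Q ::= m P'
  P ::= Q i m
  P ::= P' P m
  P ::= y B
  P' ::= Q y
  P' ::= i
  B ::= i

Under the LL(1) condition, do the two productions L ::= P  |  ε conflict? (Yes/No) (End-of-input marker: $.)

FIRST(P) = { i, m, y } and FIRST(ε) = { ε }.
The second is nullable but FOLLOW(L) = { $ } is disjoint from FIRST of the first.

No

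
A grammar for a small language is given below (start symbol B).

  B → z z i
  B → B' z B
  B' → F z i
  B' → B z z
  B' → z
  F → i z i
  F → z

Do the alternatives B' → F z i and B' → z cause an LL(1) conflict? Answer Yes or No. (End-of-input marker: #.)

Yes

FIRST(F z i) = { i, z } and FIRST(z) = { z }.
Both contain z, so the two alternatives are not disjoint — LL(1) conflict.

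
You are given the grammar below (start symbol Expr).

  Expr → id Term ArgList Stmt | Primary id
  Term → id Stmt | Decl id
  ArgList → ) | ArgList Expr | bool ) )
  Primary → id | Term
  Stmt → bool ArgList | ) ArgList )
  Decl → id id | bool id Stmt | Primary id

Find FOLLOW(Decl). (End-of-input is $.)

In Term → Decl id: add FIRST(id) = { id }.
Union: FOLLOW(Decl) = { id }.

{ id }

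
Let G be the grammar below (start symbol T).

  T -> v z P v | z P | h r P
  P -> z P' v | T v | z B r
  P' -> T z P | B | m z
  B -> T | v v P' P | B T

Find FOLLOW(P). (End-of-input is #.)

{ #, h, r, v, z }

In T -> v z P v: add FIRST(v) = { v }.
In T -> z P: P is at the end, add FOLLOW(T) = { #, h, r, v, z }.
In T -> h r P: P is at the end, add FOLLOW(T) = { #, h, r, v, z }.
In P' -> T z P: P is at the end, add FOLLOW(P') = { h, v, z }.
In B -> v v P' P: P is at the end, add FOLLOW(B) = { h, r, v, z }.
Union: FOLLOW(P) = { #, h, r, v, z }.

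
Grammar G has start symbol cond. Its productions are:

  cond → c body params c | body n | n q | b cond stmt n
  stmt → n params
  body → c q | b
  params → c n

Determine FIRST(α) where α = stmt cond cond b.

Add FIRST(stmt) = { n }; stmt is not nullable, stop.

{ n }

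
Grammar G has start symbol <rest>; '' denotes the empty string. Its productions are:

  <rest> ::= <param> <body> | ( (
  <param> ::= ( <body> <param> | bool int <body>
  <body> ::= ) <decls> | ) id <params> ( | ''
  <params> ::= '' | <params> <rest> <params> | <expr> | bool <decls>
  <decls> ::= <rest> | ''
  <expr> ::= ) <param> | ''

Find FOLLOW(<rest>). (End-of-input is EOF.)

<rest> is the start symbol, so EOF ∈ FOLLOW(<rest>).
In <params> ::= <params> <rest> <params>: add FIRST(<params>)\{''} = { (, ), bool }.
  Since <params> is nullable, also add FOLLOW(<params>) = { (, bool }.
In <decls> ::= <rest>: <rest> is at the end, add FOLLOW(<decls>) = { EOF, (, ), bool }.
Union: FOLLOW(<rest>) = { EOF, (, ), bool }.

{ EOF, (, ), bool }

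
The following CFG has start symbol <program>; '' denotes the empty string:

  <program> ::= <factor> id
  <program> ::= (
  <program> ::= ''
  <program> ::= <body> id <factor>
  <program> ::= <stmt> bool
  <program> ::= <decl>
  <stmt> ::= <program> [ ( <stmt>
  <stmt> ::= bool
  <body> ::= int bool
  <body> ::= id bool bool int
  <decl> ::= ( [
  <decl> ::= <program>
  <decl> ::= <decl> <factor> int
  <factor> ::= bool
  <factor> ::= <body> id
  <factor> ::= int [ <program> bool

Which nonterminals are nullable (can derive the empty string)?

{ <decl>, <program> }

Directly nullable (have an ''-production): <program>.
<decl> ::= <program> with every symbol nullable, so <decl> is nullable.
No other nonterminal has a production whose RHS symbols are all nullable.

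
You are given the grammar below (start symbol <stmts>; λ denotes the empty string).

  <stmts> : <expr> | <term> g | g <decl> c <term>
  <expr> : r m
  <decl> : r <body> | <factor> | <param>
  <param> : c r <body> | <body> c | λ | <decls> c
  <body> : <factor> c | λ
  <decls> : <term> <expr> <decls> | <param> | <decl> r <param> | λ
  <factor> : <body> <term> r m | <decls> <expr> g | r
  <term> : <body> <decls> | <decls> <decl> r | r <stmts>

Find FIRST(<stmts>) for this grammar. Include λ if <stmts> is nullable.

From <stmts> : <expr>: add FIRST(<expr>) = { r }.
From <stmts> : <term> g: <term> nullable, take FIRST(<term>) ∪ {g} = { c, g, r }.
<stmts> : g <decl> c <term> contributes {g}.
Union: FIRST(<stmts>) = { c, g, r }.

{ c, g, r }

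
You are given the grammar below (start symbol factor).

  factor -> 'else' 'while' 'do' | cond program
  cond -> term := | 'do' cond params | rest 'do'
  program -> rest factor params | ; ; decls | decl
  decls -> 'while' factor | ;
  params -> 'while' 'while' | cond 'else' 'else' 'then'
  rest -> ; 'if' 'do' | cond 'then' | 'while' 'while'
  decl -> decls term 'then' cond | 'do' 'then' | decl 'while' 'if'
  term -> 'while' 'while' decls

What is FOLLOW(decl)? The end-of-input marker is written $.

In program -> decl: decl is at the end, add FOLLOW(program) = { $, 'do', 'then', 'while', :=, ; }.
In decl -> decl 'while' 'if': add FIRST('while' 'if') = { 'while' }.
Union: FOLLOW(decl) = { $, 'do', 'then', 'while', :=, ; }.

{ $, 'do', 'then', 'while', :=, ; }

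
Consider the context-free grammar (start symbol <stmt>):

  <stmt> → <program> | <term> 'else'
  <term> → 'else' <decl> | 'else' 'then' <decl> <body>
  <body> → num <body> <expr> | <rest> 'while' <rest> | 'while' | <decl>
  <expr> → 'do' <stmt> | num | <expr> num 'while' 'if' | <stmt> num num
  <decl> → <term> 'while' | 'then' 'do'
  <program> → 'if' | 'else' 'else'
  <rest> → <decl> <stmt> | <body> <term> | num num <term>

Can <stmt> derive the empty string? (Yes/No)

No

No nonterminal in this grammar is nullable.
No production of <stmt> has an RHS whose symbols are all nullable, so <stmt> is not nullable.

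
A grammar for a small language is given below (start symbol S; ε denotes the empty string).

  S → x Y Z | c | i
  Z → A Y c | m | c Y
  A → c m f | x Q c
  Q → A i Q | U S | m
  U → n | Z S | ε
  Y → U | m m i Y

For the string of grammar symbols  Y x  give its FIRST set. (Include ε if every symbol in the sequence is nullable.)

Add FIRST(Y)\{ε} = { c, m, n, x }; Y is nullable, continue.
x is a terminal; add {x} and stop.

{ c, m, n, x }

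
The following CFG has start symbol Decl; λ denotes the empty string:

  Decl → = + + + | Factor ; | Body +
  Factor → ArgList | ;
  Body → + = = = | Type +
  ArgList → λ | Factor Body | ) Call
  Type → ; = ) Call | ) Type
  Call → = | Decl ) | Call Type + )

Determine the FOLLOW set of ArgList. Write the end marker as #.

In Factor → ArgList: ArgList is at the end, add FOLLOW(Factor) = { ), +, ; }.
Union: FOLLOW(ArgList) = { ), +, ; }.

{ ), +, ; }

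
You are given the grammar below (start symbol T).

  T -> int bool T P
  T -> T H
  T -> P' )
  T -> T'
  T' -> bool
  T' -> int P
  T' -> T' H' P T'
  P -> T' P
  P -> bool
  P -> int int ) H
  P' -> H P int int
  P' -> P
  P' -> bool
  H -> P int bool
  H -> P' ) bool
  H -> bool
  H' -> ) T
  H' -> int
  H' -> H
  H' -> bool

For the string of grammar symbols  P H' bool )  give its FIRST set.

{ bool, int }

Add FIRST(P) = { bool, int }; P is not nullable, stop.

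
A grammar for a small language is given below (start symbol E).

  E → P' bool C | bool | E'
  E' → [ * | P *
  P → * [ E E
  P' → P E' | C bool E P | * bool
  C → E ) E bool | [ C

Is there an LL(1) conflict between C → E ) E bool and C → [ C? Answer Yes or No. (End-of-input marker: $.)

FIRST(E ) E bool) = { *, [, bool } and FIRST([ C) = { [ }.
Both contain [, so the two alternatives are not disjoint — LL(1) conflict.

Yes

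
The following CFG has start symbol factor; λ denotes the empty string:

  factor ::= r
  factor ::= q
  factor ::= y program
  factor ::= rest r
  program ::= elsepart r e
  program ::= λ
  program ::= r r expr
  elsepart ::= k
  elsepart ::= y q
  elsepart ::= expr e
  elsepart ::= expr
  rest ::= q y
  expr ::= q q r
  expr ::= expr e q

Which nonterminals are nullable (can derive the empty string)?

Directly nullable (have an λ-production): program.
No other nonterminal has a production whose RHS symbols are all nullable.

{ program }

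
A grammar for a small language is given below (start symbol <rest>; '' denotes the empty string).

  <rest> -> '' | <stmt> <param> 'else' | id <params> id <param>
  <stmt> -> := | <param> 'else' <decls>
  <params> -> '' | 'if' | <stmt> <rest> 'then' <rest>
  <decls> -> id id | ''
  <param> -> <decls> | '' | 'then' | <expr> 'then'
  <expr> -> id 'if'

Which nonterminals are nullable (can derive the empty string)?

Directly nullable (have an ''-production): <rest>, <params>, <decls>, <param>.
No other nonterminal has a production whose RHS symbols are all nullable.

{ <decls>, <param>, <params>, <rest> }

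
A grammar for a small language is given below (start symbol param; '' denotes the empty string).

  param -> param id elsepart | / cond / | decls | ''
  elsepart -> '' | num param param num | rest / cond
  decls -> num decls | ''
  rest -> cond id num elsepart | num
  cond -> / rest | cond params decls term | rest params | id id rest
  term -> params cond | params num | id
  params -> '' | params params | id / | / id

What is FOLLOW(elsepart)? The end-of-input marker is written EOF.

{ EOF, /, id, num }

In param -> param id elsepart: elsepart is at the end, add FOLLOW(param) = { EOF, /, id, num }.
In rest -> cond id num elsepart: elsepart is at the end, add FOLLOW(rest) = { EOF, /, id, num }.
Union: FOLLOW(elsepart) = { EOF, /, id, num }.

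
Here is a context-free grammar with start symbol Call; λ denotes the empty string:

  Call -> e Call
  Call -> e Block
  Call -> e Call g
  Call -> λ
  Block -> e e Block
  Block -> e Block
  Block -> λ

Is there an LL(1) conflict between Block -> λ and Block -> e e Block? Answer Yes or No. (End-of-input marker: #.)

FIRST(λ) = { λ } and FIRST(e e Block) = { e }.
The first is nullable but FOLLOW(Block) = { #, g } is disjoint from FIRST of the second.

No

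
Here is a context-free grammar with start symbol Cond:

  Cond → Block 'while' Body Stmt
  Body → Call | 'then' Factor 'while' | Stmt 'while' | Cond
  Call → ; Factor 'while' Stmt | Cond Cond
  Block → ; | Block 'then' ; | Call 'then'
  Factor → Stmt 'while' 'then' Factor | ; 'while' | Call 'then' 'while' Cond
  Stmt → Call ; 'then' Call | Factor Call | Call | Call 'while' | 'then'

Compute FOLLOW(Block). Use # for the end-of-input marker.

In Cond → Block 'while' Body Stmt: add FIRST('while' Body Stmt) = { 'while' }.
In Block → Block 'then' ;: add FIRST('then' ;) = { 'then' }.
Union: FOLLOW(Block) = { 'then', 'while' }.

{ 'then', 'while' }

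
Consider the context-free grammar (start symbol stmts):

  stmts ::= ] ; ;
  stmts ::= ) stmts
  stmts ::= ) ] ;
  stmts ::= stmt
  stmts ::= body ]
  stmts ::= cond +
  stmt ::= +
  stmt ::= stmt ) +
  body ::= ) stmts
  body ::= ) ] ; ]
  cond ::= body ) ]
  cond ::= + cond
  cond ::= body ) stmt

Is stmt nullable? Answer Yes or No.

No nonterminal in this grammar is nullable.
No production of stmt has an RHS whose symbols are all nullable, so stmt is not nullable.

No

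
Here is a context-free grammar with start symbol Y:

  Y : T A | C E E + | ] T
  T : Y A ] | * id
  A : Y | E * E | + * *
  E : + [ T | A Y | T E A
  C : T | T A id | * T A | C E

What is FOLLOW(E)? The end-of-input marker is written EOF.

{ EOF, *, +, ], id }

In Y : C E E +: add FIRST(E +) = { *, +, ] }.
In Y : C E E +: add FIRST(+) = { + }.
In A : E * E: add FIRST(* E) = { * }.
In A : E * E: E is at the end, add FOLLOW(A) = { EOF, *, +, ], id }.
In E : T E A: add FIRST(A) = { *, +, ] }.
In C : C E: E is at the end, add FOLLOW(C) = { *, +, ] }.
Union: FOLLOW(E) = { EOF, *, +, ], id }.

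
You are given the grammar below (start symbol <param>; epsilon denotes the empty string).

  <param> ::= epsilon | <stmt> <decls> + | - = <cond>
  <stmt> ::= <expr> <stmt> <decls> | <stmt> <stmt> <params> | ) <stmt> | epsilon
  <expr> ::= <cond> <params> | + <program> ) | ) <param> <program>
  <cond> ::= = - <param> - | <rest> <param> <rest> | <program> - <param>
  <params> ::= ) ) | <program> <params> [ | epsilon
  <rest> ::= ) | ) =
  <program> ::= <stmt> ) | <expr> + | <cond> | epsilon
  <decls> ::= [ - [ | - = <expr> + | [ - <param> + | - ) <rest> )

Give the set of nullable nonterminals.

{ <param>, <params>, <program>, <stmt> }

Directly nullable (have an epsilon-production): <param>, <stmt>, <params>, <program>.
No other nonterminal has a production whose RHS symbols are all nullable.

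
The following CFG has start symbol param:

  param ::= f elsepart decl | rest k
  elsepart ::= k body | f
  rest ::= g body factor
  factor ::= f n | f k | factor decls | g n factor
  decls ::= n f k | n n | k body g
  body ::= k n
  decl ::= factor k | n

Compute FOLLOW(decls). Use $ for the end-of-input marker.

{ k, n }

In factor ::= factor decls: decls is at the end, add FOLLOW(factor) = { k, n }.
Union: FOLLOW(decls) = { k, n }.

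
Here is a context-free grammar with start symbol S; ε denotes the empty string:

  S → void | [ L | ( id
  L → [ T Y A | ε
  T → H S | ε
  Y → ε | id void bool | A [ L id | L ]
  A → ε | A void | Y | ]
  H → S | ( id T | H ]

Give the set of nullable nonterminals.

Directly nullable (have an ε-production): L, T, Y, A.
No other nonterminal has a production whose RHS symbols are all nullable.

{ A, L, T, Y }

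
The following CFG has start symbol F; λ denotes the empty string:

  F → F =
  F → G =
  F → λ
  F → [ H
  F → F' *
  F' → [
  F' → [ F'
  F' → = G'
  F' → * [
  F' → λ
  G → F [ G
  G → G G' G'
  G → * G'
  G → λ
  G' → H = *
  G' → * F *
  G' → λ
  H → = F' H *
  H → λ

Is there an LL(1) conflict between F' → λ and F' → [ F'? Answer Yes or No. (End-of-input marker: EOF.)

FIRST(λ) = { λ } and FIRST([ F') = { [ }.
The first is nullable but FOLLOW(F') = { *, = } is disjoint from FIRST of the second.

No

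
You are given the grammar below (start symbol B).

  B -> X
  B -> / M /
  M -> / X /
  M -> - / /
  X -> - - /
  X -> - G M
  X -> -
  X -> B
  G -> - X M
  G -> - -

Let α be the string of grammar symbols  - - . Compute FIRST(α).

{ - }

- is a terminal; add {-} and stop.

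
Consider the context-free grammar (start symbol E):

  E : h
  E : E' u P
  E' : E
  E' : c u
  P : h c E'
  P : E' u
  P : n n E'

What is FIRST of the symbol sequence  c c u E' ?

c is a terminal; add {c} and stop.

{ c }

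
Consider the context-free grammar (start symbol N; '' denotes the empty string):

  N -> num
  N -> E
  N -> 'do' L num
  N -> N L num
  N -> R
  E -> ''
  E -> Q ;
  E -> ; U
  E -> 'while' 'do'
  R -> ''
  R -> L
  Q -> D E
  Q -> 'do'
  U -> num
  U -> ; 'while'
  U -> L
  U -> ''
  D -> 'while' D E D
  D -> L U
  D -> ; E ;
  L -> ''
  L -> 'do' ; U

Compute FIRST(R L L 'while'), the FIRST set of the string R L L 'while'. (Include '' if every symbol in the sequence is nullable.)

Add FIRST(R)\{''} = { 'do' }; R is nullable, continue.
Add FIRST(L)\{''} = { 'do' }; L is nullable, continue.
Add FIRST(L)\{''} = { 'do' }; L is nullable, continue.
'while' is a terminal; add {'while'} and stop.

{ 'do', 'while' }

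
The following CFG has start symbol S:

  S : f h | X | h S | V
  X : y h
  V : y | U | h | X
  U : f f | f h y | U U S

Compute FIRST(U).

U : f f contributes {f}.
U : f h y contributes {f}.
From U : U U S: add FIRST(U) = { f }.
Union: FIRST(U) = { f }.

{ f }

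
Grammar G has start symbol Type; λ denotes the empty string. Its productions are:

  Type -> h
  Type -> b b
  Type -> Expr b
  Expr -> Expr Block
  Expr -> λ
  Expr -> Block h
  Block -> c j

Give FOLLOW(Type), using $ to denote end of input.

Type is the start symbol, so $ ∈ FOLLOW(Type).
Union: FOLLOW(Type) = { $ }.

{ $ }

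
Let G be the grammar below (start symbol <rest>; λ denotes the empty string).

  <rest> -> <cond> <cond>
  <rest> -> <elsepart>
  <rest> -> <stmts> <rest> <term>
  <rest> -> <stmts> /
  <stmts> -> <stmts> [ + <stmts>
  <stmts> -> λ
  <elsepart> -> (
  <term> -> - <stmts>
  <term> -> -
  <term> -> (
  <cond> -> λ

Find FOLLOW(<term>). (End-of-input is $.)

{ $, (, - }

In <rest> -> <stmts> <rest> <term>: <term> is at the end, add FOLLOW(<rest>) = { $, (, - }.
Union: FOLLOW(<term>) = { $, (, - }.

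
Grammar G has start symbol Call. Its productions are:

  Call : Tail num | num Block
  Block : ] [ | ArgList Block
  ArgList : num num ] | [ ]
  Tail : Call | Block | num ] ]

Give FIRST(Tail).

From Tail : Call: add FIRST(Call) = { [, ], num }.
From Tail : Block: add FIRST(Block) = { [, ], num }.
Tail : num ] ] contributes {num}.
Union: FIRST(Tail) = { [, ], num }.

{ [, ], num }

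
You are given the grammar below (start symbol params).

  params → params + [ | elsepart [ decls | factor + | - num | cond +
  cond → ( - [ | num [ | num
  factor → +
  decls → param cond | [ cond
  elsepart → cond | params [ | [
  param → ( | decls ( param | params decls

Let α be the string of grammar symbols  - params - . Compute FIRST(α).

{ - }

- is a terminal; add {-} and stop.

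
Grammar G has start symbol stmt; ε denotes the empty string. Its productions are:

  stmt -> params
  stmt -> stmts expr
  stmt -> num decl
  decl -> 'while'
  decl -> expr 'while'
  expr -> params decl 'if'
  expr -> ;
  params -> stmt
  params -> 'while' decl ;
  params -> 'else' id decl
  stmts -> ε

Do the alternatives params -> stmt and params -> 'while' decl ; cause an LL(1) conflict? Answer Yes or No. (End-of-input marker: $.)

FIRST(stmt) = { 'else', 'while', ;, num } and FIRST('while' decl ;) = { 'while' }.
Both contain 'while', so the two alternatives are not disjoint — LL(1) conflict.

Yes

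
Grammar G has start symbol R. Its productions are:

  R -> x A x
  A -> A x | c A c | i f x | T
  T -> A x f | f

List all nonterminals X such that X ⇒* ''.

{ } (none)

No nonterminal has an empty production or an RHS whose symbols are all nullable.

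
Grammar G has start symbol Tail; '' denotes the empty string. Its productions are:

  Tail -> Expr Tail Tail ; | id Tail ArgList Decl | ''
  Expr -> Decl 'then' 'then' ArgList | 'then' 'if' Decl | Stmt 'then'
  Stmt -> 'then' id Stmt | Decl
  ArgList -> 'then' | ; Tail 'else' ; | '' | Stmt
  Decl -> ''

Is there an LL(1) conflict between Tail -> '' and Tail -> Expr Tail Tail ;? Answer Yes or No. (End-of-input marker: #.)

FIRST('') = { '' } and FIRST(Expr Tail Tail ;) = { 'then' }.
The first alternative is nullable and FOLLOW(Tail) = { #, 'else', 'then', ;, id } shares 'then' with FIRST of the second — conflict.

Yes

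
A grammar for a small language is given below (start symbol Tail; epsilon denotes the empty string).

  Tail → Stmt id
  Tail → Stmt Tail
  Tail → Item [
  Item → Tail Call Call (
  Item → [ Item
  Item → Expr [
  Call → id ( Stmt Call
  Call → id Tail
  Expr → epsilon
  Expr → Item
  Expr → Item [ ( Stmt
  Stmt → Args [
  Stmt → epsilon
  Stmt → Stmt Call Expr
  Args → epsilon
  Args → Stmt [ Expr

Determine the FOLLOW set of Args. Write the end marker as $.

{ [ }

In Stmt → Args [: add FIRST([) = { [ }.
Union: FOLLOW(Args) = { [ }.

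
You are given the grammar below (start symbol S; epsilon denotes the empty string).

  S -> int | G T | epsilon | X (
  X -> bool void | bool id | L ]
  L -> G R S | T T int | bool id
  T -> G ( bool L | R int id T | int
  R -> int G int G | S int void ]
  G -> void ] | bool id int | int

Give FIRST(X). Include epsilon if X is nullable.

X -> bool void contributes {bool}.
X -> bool id contributes {bool}.
From X -> L ]: add FIRST(L) = { bool, int, void }.
Union: FIRST(X) = { bool, int, void }.

{ bool, int, void }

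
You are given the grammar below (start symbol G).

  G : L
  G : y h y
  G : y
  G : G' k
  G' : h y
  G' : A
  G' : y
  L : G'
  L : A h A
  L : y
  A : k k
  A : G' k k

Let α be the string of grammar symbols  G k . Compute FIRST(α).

Add FIRST(G) = { h, k, y }; G is not nullable, stop.

{ h, k, y }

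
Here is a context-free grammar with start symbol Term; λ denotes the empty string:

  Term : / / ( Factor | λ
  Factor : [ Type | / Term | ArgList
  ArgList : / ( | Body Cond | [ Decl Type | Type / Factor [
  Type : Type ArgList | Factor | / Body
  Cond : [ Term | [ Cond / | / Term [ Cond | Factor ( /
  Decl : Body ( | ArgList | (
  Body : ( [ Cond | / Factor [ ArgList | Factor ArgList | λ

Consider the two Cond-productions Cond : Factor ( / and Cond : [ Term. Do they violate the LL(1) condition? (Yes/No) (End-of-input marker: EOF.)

Yes

FIRST(Factor ( /) = { (, /, [ } and FIRST([ Term) = { [ }.
Both contain [, so the two alternatives are not disjoint — LL(1) conflict.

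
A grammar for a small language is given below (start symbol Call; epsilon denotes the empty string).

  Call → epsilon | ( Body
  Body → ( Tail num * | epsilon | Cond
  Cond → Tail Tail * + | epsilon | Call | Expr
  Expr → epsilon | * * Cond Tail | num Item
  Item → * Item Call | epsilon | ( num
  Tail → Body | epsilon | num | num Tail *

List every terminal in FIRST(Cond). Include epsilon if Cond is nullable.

From Cond → Tail Tail * +: Tail, Tail nullable, take FIRST(Tail) ∪ FIRST(Tail) ∪ {*} = { (, *, num }.
Cond → epsilon contributes epsilon.
From Cond → Call: add FIRST(Call) = { (, epsilon } (including epsilon since Call is nullable).
From Cond → Expr: add FIRST(Expr) = { *, num, epsilon } (including epsilon since Expr is nullable).
Union: FIRST(Cond) = { (, *, num, epsilon }.

{ (, *, num, epsilon }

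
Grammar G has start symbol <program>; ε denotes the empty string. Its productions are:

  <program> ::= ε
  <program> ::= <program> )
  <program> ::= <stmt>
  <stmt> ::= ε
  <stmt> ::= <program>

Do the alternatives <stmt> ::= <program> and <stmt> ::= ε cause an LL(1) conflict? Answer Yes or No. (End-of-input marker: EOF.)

Yes

FIRST(<program>) = { ), ε } and FIRST(ε) = { ε }.
Both alternatives are nullable, violating the LL(1) condition.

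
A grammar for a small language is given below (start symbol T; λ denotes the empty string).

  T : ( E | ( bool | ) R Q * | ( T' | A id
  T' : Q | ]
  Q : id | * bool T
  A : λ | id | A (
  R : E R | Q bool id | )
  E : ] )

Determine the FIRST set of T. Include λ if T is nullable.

T : ( E contributes {(}.
T : ( bool contributes {(}.
T : ) R Q * contributes {)}.
T : ( T' contributes {(}.
From T : A id: A nullable, take FIRST(A) ∪ {id} = { (, id }.
Union: FIRST(T) = { (, ), id }.

{ (, ), id }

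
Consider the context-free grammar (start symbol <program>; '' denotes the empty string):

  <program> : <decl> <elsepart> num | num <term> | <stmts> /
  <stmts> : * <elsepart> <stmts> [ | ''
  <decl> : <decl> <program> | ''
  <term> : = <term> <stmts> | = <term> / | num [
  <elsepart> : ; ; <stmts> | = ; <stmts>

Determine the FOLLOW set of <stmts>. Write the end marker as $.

{ $, *, /, ;, =, [, num }

In <program> : <stmts> /: add FIRST(/) = { / }.
In <stmts> : * <elsepart> <stmts> [: add FIRST([) = { [ }.
In <term> : = <term> <stmts>: <stmts> is at the end, add FOLLOW(<term>) = { $, *, /, ;, =, num }.
In <elsepart> : ; ; <stmts>: <stmts> is at the end, add FOLLOW(<elsepart>) = { *, [, num }.
In <elsepart> : = ; <stmts>: <stmts> is at the end, add FOLLOW(<elsepart>) = { *, [, num }.
Union: FOLLOW(<stmts>) = { $, *, /, ;, =, [, num }.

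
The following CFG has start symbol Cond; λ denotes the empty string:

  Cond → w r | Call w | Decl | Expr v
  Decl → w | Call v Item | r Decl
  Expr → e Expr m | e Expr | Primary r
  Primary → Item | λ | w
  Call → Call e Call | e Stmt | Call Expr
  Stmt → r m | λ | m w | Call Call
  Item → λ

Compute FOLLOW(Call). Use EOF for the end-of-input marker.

{ e, r, v, w }

In Cond → Call w: add FIRST(w) = { w }.
In Decl → Call v Item: add FIRST(v Item) = { v }.
In Call → Call e Call: add FIRST(e Call) = { e }.
In Call → Call e Call: Call is at the end, add FOLLOW(Call) = { e, r, v, w }.
In Call → Call Expr: add FIRST(Expr) = { e, r, w }.
In Stmt → Call Call: add FIRST(Call) = { e }.
In Stmt → Call Call: Call is at the end, add FOLLOW(Stmt) = { e, r, v, w }.
Union: FOLLOW(Call) = { e, r, v, w }.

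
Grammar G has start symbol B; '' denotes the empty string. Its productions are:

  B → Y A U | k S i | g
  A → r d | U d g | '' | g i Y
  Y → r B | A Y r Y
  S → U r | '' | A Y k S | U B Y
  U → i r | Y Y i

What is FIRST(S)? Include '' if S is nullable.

From S → U r: add FIRST(U) = { g, i, r }.
S → '' contributes ''.
From S → A Y k S: A nullable, take FIRST(A) ∪ FIRST(Y) = { g, i, r }.
From S → U B Y: add FIRST(U) = { g, i, r }.
Union: FIRST(S) = { g, i, r, '' }.

{ g, i, r, '' }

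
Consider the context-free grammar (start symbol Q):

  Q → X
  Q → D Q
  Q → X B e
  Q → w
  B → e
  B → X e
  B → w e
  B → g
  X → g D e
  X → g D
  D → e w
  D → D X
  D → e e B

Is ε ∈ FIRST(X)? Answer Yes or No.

No nonterminal in this grammar is nullable.
No production of X has an RHS whose symbols are all nullable, so X is not nullable.

No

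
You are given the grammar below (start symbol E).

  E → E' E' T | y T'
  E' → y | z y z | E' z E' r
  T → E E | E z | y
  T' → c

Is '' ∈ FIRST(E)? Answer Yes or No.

No nonterminal in this grammar is nullable.
No production of E has an RHS whose symbols are all nullable, so E is not nullable.

No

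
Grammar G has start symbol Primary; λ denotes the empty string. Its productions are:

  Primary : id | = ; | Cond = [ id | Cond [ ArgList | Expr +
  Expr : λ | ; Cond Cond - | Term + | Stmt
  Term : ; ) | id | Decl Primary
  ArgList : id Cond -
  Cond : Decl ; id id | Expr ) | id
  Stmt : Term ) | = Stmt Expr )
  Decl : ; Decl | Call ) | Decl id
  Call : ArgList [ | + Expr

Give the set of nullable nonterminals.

Directly nullable (have an λ-production): Expr.
No other nonterminal has a production whose RHS symbols are all nullable.

{ Expr }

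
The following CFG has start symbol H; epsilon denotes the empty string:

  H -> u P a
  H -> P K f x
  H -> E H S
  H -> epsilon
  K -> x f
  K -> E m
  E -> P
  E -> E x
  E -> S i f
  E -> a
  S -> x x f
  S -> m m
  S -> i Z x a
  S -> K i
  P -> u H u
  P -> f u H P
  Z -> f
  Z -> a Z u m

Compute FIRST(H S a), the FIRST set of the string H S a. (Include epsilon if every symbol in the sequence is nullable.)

{ a, f, i, m, u, x }

Add FIRST(H)\{epsilon} = { a, f, i, m, u, x }; H is nullable, continue.
Add FIRST(S) = { a, f, i, m, u, x }; S is not nullable, stop.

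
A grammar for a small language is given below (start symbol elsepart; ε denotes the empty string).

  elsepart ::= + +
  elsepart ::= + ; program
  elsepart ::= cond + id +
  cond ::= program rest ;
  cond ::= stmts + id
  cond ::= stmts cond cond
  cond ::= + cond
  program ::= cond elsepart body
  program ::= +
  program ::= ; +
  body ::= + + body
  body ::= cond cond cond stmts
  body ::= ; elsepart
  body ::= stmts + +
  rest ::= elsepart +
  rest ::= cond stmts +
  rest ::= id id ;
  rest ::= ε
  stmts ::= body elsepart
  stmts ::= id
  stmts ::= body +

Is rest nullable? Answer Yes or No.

Yes

rest has an ε-production, so rest ⇒ ε.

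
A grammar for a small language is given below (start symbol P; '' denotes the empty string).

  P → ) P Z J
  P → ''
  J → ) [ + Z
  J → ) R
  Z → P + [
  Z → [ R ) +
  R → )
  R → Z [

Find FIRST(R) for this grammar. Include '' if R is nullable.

R → ) contributes {)}.
From R → Z [: add FIRST(Z) = { ), +, [ }.
Union: FIRST(R) = { ), +, [ }.

{ ), +, [ }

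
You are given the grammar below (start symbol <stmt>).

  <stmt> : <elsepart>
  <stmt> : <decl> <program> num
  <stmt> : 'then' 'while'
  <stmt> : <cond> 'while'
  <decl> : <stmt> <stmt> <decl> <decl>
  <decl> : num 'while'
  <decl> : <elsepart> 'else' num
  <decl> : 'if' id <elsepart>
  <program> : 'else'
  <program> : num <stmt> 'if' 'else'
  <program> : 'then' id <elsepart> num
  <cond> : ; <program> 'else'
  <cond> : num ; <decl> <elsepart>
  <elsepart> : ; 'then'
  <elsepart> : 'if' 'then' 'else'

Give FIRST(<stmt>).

{ 'if', 'then', ;, num }

From <stmt> : <elsepart>: add FIRST(<elsepart>) = { 'if', ; }.
From <stmt> : <decl> <program> num: add FIRST(<decl>) = { 'if', 'then', ;, num }.
<stmt> : 'then' 'while' contributes {'then'}.
From <stmt> : <cond> 'while': add FIRST(<cond>) = { ;, num }.
Union: FIRST(<stmt>) = { 'if', 'then', ;, num }.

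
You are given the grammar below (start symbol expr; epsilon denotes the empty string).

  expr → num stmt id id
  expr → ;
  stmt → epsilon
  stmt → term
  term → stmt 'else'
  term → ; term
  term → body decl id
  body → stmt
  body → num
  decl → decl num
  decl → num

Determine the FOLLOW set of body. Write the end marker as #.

In term → body decl id: add FIRST(decl id) = { num }.
Union: FOLLOW(body) = { num }.

{ num }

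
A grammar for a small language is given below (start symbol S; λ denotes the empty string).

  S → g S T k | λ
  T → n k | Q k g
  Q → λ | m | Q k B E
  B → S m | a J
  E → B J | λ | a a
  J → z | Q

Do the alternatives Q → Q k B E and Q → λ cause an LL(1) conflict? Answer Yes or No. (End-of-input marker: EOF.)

FIRST(Q k B E) = { k, m } and FIRST(λ) = { λ }.
The second alternative is nullable and FOLLOW(Q) = { a, g, k, m, z } shares k with FIRST of the first — conflict.

Yes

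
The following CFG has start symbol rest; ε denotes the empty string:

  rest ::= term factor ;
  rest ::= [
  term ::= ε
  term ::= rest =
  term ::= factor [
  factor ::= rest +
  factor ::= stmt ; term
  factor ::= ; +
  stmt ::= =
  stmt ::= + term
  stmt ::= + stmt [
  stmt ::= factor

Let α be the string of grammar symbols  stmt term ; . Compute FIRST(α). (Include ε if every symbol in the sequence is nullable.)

Add FIRST(stmt) = { +, ;, =, [ }; stmt is not nullable, stop.

{ +, ;, =, [ }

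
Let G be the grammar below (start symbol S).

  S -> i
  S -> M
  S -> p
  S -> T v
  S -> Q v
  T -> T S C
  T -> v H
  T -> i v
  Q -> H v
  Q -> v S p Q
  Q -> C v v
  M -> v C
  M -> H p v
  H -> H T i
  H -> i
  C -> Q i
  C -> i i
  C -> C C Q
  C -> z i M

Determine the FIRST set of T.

From T -> T S C: add FIRST(T) = { i, v }.
T -> v H contributes {v}.
T -> i v contributes {i}.
Union: FIRST(T) = { i, v }.

{ i, v }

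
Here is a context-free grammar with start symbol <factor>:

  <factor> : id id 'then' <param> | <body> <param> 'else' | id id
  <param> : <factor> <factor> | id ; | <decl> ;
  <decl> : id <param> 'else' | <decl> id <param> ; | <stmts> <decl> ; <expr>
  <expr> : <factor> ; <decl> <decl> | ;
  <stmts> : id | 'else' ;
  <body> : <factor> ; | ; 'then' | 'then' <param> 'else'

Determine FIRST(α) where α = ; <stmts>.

; is a terminal; add {;} and stop.

{ ; }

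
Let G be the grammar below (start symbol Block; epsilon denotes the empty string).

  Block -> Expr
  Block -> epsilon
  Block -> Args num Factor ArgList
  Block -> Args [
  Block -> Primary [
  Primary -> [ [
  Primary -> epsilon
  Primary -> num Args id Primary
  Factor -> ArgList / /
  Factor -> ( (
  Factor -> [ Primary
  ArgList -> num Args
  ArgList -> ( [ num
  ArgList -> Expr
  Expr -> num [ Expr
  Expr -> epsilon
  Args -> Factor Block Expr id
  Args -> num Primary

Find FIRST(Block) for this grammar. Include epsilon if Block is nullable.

{ (, /, [, num, epsilon }

From Block -> Expr: add FIRST(Expr) = { num, epsilon } (including epsilon since Expr is nullable).
Block -> epsilon contributes epsilon.
From Block -> Args num Factor ArgList: add FIRST(Args) = { (, /, [, num }.
From Block -> Args [: add FIRST(Args) = { (, /, [, num }.
From Block -> Primary [: Primary nullable, take FIRST(Primary) ∪ {[} = { [, num }.
Union: FIRST(Block) = { (, /, [, num, epsilon }.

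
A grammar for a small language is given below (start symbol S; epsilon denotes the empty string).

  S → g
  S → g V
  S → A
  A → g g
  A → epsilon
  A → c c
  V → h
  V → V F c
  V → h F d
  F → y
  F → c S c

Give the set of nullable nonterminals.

Directly nullable (have an epsilon-production): A.
S → A with every symbol nullable, so S is nullable.
No other nonterminal has a production whose RHS symbols are all nullable.

{ A, S }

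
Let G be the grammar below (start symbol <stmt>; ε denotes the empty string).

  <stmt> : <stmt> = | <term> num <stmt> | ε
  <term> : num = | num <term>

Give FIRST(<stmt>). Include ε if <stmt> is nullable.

From <stmt> : <stmt> =: <stmt> nullable, take FIRST(<stmt>) ∪ {=} = { =, num }.
From <stmt> : <term> num <stmt>: add FIRST(<term>) = { num }.
<stmt> : ε contributes ε.
Union: FIRST(<stmt>) = { =, num, ε }.

{ =, num, ε }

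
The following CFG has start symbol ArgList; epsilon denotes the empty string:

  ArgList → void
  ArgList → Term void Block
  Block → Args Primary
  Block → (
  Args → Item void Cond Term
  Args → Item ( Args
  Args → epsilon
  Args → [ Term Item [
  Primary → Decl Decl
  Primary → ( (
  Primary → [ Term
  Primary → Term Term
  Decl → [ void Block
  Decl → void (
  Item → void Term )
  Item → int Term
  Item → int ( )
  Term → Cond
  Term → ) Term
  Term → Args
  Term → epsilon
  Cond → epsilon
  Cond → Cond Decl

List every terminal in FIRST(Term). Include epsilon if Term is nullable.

{ ), [, int, void, epsilon }

From Term → Cond: add FIRST(Cond) = { [, void, epsilon } (including epsilon since Cond is nullable).
Term → ) Term contributes {)}.
From Term → Args: add FIRST(Args) = { [, int, void, epsilon } (including epsilon since Args is nullable).
Term → epsilon contributes epsilon.
Union: FIRST(Term) = { ), [, int, void, epsilon }.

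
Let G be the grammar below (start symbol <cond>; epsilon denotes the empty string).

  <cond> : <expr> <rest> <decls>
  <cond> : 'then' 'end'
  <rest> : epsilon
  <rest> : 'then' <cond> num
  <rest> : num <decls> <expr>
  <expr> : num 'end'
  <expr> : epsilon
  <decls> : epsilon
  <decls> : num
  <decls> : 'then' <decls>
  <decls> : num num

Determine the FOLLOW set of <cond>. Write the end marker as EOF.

{ EOF, num }

<cond> is the start symbol, so EOF ∈ FOLLOW(<cond>).
In <rest> : 'then' <cond> num: add FIRST(num) = { num }.
Union: FOLLOW(<cond>) = { EOF, num }.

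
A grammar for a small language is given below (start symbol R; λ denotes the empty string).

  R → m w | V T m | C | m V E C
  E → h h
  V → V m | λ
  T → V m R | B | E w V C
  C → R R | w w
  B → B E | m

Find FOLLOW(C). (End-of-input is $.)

{ $, h, m, w }

In R → C: C is at the end, add FOLLOW(R) = { $, h, m, w }.
In R → m V E C: C is at the end, add FOLLOW(R) = { $, h, m, w }.
In T → E w V C: C is at the end, add FOLLOW(T) = { m }.
Union: FOLLOW(C) = { $, h, m, w }.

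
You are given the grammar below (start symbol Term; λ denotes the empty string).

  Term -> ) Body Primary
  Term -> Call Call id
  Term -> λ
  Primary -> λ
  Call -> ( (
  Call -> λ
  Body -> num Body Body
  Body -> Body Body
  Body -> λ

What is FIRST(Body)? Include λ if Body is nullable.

{ num, λ }

Body -> num Body Body contributes {num}.
From Body -> Body Body: Body, Body nullable, take FIRST(Body) ∪ FIRST(Body) = { num }; also λ since the whole RHS is nullable.
Body -> λ contributes λ.
Union: FIRST(Body) = { num, λ }.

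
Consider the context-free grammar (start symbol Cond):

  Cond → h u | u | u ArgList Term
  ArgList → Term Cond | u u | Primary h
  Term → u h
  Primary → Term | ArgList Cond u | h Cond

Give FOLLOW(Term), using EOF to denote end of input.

In Cond → u ArgList Term: Term is at the end, add FOLLOW(Cond) = { EOF, h, u }.
In ArgList → Term Cond: add FIRST(Cond) = { h, u }.
In Primary → Term: Term is at the end, add FOLLOW(Primary) = { h }.
Union: FOLLOW(Term) = { EOF, h, u }.

{ EOF, h, u }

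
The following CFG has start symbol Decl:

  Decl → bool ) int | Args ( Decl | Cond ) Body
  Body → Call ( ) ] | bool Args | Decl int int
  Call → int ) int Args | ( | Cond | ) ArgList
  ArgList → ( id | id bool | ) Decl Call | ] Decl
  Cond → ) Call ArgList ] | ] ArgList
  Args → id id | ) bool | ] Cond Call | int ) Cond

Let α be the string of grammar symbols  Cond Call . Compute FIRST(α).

{ ), ] }

Add FIRST(Cond) = { ), ] }; Cond is not nullable, stop.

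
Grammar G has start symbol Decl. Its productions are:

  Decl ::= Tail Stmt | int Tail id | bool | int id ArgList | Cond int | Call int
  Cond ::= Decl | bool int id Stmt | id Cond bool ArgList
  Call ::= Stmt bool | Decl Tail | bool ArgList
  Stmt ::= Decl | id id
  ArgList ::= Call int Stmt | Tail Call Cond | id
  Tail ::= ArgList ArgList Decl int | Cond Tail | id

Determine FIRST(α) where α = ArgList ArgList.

Add FIRST(ArgList) = { bool, id, int }; ArgList is not nullable, stop.

{ bool, id, int }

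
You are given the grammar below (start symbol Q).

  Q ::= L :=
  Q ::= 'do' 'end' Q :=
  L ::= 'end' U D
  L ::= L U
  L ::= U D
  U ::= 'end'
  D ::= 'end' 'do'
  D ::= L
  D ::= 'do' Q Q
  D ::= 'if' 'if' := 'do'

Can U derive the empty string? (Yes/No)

No nonterminal in this grammar is nullable.
No production of U has an RHS whose symbols are all nullable, so U is not nullable.

No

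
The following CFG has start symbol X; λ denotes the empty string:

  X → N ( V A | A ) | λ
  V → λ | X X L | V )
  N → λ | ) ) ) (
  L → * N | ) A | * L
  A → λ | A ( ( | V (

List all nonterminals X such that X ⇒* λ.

Directly nullable (have an λ-production): X, V, N, A.
No other nonterminal has a production whose RHS symbols are all nullable.

{ A, N, V, X }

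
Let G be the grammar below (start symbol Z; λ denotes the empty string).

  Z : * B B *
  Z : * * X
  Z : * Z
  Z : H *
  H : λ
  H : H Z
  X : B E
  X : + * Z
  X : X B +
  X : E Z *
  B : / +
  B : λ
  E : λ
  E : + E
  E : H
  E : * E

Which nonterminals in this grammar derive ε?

Directly nullable (have an λ-production): H, B, E.
X : B E with every symbol nullable, so X is nullable.
No other nonterminal has a production whose RHS symbols are all nullable.

{ B, E, H, X }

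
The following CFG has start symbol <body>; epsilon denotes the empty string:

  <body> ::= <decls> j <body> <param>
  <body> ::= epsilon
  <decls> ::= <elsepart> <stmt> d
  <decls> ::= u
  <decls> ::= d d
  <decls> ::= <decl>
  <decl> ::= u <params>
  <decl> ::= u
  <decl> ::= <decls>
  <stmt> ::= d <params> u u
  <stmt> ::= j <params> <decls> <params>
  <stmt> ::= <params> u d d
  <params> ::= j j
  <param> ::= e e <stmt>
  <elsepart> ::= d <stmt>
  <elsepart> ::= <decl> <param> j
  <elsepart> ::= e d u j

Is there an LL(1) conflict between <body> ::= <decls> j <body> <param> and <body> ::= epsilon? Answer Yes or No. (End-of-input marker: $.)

FIRST(<decls> j <body> <param>) = { d, e, u } and FIRST(epsilon) = { epsilon }.
The second alternative is nullable and FOLLOW(<body>) = { $, e } shares e with FIRST of the first — conflict.

Yes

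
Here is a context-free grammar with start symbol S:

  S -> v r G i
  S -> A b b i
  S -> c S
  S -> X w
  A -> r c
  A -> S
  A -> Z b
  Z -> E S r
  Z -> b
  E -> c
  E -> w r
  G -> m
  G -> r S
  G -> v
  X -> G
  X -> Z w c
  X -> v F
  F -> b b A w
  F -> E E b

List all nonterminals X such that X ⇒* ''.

{ } (none)

No nonterminal has an empty production or an RHS whose symbols are all nullable.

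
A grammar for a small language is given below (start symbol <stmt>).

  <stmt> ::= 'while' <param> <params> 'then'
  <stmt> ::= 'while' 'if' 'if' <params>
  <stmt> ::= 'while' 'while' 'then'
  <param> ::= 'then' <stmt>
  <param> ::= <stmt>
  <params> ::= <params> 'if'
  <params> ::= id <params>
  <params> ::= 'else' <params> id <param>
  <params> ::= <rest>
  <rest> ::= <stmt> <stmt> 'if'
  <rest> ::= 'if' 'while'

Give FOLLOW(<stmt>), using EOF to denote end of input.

<stmt> is the start symbol, so EOF ∈ FOLLOW(<stmt>).
In <param> ::= 'then' <stmt>: <stmt> is at the end, add FOLLOW(<param>) = { EOF, 'else', 'if', 'then', 'while', id }.
In <param> ::= <stmt>: <stmt> is at the end, add FOLLOW(<param>) = { EOF, 'else', 'if', 'then', 'while', id }.
In <rest> ::= <stmt> <stmt> 'if': add FIRST(<stmt> 'if') = { 'while' }.
In <rest> ::= <stmt> <stmt> 'if': add FIRST('if') = { 'if' }.
Union: FOLLOW(<stmt>) = { EOF, 'else', 'if', 'then', 'while', id }.

{ EOF, 'else', 'if', 'then', 'while', id }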